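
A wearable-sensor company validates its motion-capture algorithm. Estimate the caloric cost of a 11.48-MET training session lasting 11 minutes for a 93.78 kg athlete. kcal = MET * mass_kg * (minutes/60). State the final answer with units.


kcal = MET * mass * time_hr
Convert time: 11 min = 0.1833 hr
kcal = 11.48 * 93.78 * 0.1833
kcal = 197.3756 kcal

197.3756 kcal


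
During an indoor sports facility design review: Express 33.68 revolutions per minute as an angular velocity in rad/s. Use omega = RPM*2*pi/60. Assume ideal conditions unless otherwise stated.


omega = RPM * 2 * pi / 60
omega = 33.68 * 2 * 3.14159 / 60
omega = 211.6177 / 60 = 3.527 rad/s

3.527 rad/s


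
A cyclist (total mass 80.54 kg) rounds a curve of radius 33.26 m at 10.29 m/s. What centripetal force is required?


Fc = m * v^2 / r
v^2 = 10.29^2 = 105.8841
Fc = 80.54 * 105.8841 / 33.26
Fc = 8527.9054 / 33.26 = 256.4012 N

256.4012 N


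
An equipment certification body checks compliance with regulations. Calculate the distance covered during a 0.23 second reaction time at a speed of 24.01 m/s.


d = v * t
d = 24.01 * 0.23
d = 5.5223 m

5.5223 m


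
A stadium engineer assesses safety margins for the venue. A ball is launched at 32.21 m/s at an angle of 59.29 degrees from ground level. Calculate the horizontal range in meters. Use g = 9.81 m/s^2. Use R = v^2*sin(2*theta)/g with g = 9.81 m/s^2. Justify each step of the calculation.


R = v^2 * sin(2*theta) / g
Convert angle to radians: theta = 59.29 deg = 1.0348 rad
sin(2*theta) = sin(2.0696) = 0.8782
R = 32.21^2 * 0.8782 / 9.81
R = 1037.4841 * 0.8782 / 9.81 = 92.8712 m

92.8712 m


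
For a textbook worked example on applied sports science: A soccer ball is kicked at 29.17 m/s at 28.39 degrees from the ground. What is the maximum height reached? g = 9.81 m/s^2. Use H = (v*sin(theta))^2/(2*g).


H = (v*sin(theta))^2 / (2*g)
vy = v*sin(theta) = 29.17 * sin(28.39 deg) = 13.8695 m/s
H = vy^2 / (2*g) = 192.3625 / (2*9.81)
H = 192.3625 / 19.62 = 9.8044 m

9.8044 m


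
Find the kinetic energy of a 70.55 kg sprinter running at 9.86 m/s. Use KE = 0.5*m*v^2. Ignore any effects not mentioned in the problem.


KE = 0.5 * m * v^2
KE = 0.5 * 70.55 * 9.86^2
KE = 0.5 * 70.55 * 97.2196 = 3429.4214 J

3429.4214 J


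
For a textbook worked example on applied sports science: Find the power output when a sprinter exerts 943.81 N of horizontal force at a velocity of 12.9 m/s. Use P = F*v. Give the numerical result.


P = F * v
P = 943.81 * 12.9
P = 12175.149 W

12175.149 W


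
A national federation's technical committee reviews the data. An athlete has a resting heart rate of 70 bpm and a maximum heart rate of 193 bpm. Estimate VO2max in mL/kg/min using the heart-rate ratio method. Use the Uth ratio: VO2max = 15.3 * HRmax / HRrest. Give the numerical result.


VO2max = 15.3 * HRmax / HRrest
VO2max = 15.3 * 193 / 70
VO2max = 2952.9 / 70 = 42.1843 mL/kg/min

42.1843 mL/kg/min


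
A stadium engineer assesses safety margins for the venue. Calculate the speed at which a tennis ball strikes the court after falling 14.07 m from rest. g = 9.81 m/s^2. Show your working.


v = sqrt(2 * g * h)
v = sqrt(2 * 9.81 * 14.07)
v = sqrt(276.0534) = 16.6149 m/s

16.6149 m/s


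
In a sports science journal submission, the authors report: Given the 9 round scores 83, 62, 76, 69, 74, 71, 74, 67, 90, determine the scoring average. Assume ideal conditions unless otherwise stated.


Average = sum / n
Sum = 666
Average = 666 / 9 = 74

74


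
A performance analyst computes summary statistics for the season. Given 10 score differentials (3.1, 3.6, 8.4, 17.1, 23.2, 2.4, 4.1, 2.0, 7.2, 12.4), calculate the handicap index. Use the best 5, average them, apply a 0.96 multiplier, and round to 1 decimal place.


All differentials: 3.1, 3.6, 8.4, 17.1, 23.2, 2.4, 4.1, 2.0, 7.2, 12.4
Sorted: 2.0, 2.4, 3.1, 3.6, 4.1, 7.2, 8.4, 12.4, 17.1, 23.2
Best 5: 2.0, 2.4, 3.1, 3.6, 4.1
Average of best = 15.2 / 5 = 3.04
Raw index = 3.04 * 0.96 = 2.9184
Handicap index = round(2.9184, 1) = 2.9

2.9


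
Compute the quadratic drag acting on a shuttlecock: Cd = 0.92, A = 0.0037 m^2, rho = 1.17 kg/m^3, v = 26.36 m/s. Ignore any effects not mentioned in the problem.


Fd = 0.5 * Cd * rho * A * v^2
Fd = 0.5 * 0.92 * 1.17 * 0.0037 * 26.36^2
v^2 = 694.8496
Fd = 0.5 * 0.92 * 1.17 * 0.0037 * 694.8496 = 1.3837 N

1.3837 N


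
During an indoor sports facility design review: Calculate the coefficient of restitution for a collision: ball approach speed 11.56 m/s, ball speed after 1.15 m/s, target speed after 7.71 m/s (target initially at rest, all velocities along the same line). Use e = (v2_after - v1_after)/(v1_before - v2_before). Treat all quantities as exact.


e = (v2_after - v1_after) / (v1_before - v2_before)
Numerator = 7.71 - 1.15 = 6.56
Denominator = 11.56 - 0 = 11.56
e = 6.56 / 11.56 = 0.5675

0.5675


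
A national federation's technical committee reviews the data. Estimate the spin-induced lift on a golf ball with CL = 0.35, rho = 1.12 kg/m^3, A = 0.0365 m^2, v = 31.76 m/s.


FM = 0.5 * CL * rho * A * v^2
FM = 0.5 * 0.35 * 1.12 * 0.0365 * 31.76^2
v^2 = 1008.6976
FM = 0.5 * 0.35 * 1.12 * 0.0365 * 1008.6976 = 7.2162 N

7.2162 N


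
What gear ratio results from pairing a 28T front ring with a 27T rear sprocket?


GR = front_teeth / rear_teeth
GR = 28 / 27
GR = 1.037

1.037


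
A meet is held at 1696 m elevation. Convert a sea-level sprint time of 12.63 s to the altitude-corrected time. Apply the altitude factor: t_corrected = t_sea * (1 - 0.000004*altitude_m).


Correction factor = 1 - 0.000004 * 1696 = 0.993216
t_corrected = t_sea * factor = 12.63 * 0.993216
t_corrected = 12.5443 s

12.5443 s


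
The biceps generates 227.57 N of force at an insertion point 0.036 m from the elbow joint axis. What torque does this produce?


tau = F * d
tau = 227.57 * 0.036
tau = 8.1925 N*m

8.1925 N*m


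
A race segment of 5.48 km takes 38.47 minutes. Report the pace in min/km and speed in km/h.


Pace = time / distance = 38.47 min / 5.48 km = 7.0201 min/km
Speed = distance / time_in_hours = 5.48 / 0.6412 hr
Speed = 8.5469 km/h

7.0201 min/km, 8.5469 km/h


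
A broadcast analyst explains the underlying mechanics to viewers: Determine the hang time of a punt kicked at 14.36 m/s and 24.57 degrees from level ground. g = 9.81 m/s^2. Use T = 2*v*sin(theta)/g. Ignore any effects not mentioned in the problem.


T = 2*v*sin(theta)/g
sin(theta) = sin(24.57 deg) = 0.4158
T = 2*14.36*0.4158 / 9.81
T = 11.9419 / 9.81 = 1.2173 s

1.2173 s


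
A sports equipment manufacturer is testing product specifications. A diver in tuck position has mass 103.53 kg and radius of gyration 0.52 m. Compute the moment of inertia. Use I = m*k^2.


I = m * k^2
I = 103.53 * 0.52^2
I = 103.53 * 0.2704 = 27.9945 kg*m^2

27.9945 kg*m^2


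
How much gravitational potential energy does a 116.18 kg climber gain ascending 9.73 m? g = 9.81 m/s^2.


PE = m * g * h
PE = 116.18 * 9.81 * 9.73
PE = 1139.7258 * 9.73 = 11089.532 J

11089.532 J


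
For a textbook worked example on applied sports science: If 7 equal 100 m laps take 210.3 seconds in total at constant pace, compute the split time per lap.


Split time = total_time / n_laps = 210.3 / 7
Split time = 30.0429 s per lap

30.0429 s


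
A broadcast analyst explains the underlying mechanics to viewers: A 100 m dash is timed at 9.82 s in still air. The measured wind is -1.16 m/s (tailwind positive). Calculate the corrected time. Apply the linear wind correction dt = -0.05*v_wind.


dt = -0.05 * v_wind = -0.05 * -1.16 = 0.058 s
t_corrected = t_still + dt = 9.82 + (0.058)
t_corrected = 9.878 s

9.878 s


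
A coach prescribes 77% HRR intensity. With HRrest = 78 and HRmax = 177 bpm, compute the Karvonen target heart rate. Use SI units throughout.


Target = HRrest + pct*(HRmax - HRrest)
Heart rate reserve = HRmax - HRrest = 177 - 78 = 99 bpm
Fraction = 77% = 0.77
Target = 78 + 0.77 * 99
Target = 78 + 76.23 = 154.23 bpm

154.23 bpm


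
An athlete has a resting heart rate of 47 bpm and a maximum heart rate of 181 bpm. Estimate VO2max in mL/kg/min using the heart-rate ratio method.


VO2max = 15.3 * HRmax / HRrest
VO2max = 15.3 * 181 / 47
VO2max = 2769.3 / 47 = 58.9213 mL/kg/min

58.9213 mL/kg/min


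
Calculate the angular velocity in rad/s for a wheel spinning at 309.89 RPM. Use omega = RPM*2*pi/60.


omega = RPM * 2 * pi / 60
omega = 309.89 * 2 * 3.14159 / 60
omega = 1947.0963 / 60 = 32.4516 rad/s

32.4516 rad/s


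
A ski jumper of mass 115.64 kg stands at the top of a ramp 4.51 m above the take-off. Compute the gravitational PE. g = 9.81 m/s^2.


PE = m * g * h
PE = 115.64 * 9.81 * 4.51
PE = 1134.4284 * 4.51 = 5116.2721 J

5116.2721 J


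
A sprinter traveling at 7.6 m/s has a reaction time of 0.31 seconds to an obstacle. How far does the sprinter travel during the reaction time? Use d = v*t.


d = v * t
d = 7.6 * 0.31
d = 2.356 m

2.356 m


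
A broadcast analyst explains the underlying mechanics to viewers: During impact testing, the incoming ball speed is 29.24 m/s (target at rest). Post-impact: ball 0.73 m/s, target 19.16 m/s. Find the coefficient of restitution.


e = (v2_after - v1_after) / (v1_before - v2_before)
Numerator = 19.16 - 0.73 = 18.43
Denominator = 29.24 - 0 = 29.24
e = 18.43 / 29.24 = 0.6303

0.6303


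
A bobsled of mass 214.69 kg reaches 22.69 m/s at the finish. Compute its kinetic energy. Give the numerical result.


KE = 0.5 * m * v^2
KE = 0.5 * 214.69 * 22.69^2
KE = 0.5 * 214.69 * 514.8361 = 55265.0812 J

55265.0812 J


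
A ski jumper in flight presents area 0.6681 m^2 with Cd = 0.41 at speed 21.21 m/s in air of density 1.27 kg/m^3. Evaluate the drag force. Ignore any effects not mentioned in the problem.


Fd = 0.5 * Cd * rho * A * v^2
Fd = 0.5 * 0.41 * 1.27 * 0.6681 * 21.21^2
v^2 = 449.8641
Fd = 0.5 * 0.41 * 1.27 * 0.6681 * 449.8641 = 78.2493 N

78.2493 N


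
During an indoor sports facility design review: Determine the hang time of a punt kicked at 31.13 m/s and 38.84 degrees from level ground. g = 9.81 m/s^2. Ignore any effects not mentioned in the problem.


T = 2*v*sin(theta)/g
sin(theta) = sin(38.84 deg) = 0.6271
T = 2*31.13*0.6271 / 9.81
T = 39.0462 / 9.81 = 3.9802 s

3.9802 s


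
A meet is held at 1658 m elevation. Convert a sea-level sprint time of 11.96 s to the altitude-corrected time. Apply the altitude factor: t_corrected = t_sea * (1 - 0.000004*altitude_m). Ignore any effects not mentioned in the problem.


Correction factor = 1 - 0.000004 * 1658 = 0.993368
t_corrected = t_sea * factor = 11.96 * 0.993368
t_corrected = 11.8807 s

11.8807 s


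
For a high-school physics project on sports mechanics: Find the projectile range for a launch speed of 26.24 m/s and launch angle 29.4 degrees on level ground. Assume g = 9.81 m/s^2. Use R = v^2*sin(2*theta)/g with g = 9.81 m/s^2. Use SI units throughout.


R = v^2 * sin(2*theta) / g
Convert angle to radians: theta = 29.4 deg = 0.5131 rad
sin(2*theta) = sin(1.0263) = 0.8554
R = 26.24^2 * 0.8554 / 9.81
R = 688.5376 * 0.8554 / 9.81 = 60.0357 m

60.0357 m


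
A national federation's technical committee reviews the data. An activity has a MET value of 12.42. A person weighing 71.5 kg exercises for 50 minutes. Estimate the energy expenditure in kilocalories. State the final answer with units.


kcal = MET * mass * time_hr
Convert time: 50 min = 0.8333 hr
kcal = 12.42 * 71.5 * 0.8333
kcal = 740.025 kcal

740.025 kcal


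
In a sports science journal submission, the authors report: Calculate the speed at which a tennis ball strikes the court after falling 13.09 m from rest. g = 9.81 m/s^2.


v = sqrt(2 * g * h)
v = sqrt(2 * 9.81 * 13.09)
v = sqrt(256.8258) = 16.0258 m/s

16.0258 m/s


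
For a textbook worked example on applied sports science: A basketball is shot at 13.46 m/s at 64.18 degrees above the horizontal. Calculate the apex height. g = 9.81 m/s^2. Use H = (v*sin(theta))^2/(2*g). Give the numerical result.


H = (v*sin(theta))^2 / (2*g)
vy = v*sin(theta) = 13.46 * sin(64.18 deg) = 12.1162 m/s
H = vy^2 / (2*g) = 146.8034 / (2*9.81)
H = 146.8034 / 19.62 = 7.4823 m

7.4823 m


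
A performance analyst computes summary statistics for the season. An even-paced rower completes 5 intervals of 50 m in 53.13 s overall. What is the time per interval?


Split time = total_time / n_laps = 53.13 / 5
Split time = 10.626 s per lap

10.626 s


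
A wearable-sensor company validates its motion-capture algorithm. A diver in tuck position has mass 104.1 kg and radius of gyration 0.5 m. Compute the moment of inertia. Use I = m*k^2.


I = m * k^2
I = 104.1 * 0.5^2
I = 104.1 * 0.25 = 26.025 kg*m^2

26.025 kg*m^2


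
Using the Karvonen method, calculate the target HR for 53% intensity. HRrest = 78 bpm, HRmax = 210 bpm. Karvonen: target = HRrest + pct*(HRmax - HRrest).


Target = HRrest + pct*(HRmax - HRrest)
Heart rate reserve = HRmax - HRrest = 210 - 78 = 132 bpm
Fraction = 53% = 0.53
Target = 78 + 0.53 * 132
Target = 78 + 69.96 = 147.96 bpm

147.96 bpm


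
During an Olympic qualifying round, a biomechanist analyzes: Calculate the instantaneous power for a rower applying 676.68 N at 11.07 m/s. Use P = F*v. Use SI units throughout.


P = F * v
P = 676.68 * 11.07
P = 7490.8476 W

7490.8476 W


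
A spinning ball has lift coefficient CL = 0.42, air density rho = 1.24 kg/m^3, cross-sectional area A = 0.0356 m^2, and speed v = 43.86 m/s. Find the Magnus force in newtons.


FM = 0.5 * CL * rho * A * v^2
FM = 0.5 * 0.42 * 1.24 * 0.0356 * 43.86^2
v^2 = 1923.6996
FM = 0.5 * 0.42 * 1.24 * 0.0356 * 1923.6996 = 17.8332 N

17.8332 N


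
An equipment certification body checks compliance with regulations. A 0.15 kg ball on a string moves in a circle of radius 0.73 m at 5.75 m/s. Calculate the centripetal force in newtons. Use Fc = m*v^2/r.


Fc = m * v^2 / r
v^2 = 5.75^2 = 33.0625
Fc = 0.15 * 33.0625 / 0.73
Fc = 4.9594 / 0.73 = 6.7937 N

6.7937 N


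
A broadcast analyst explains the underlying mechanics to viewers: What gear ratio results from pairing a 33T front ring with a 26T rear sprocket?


GR = front_teeth / rear_teeth
GR = 33 / 26
GR = 1.2692

1.2692


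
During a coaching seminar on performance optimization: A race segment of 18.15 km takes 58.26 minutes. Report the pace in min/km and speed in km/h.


Pace = time / distance = 58.26 min / 18.15 km = 3.2099 min/km
Speed = distance / time_in_hours = 18.15 / 0.971 hr
Speed = 18.6921 km/h

3.2099 min/km, 18.6921 km/h


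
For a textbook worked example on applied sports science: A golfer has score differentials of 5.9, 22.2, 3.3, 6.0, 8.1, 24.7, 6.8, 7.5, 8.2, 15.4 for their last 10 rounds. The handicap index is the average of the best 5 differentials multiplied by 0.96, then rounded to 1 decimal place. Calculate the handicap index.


All differentials: 5.9, 22.2, 3.3, 6.0, 8.1, 24.7, 6.8, 7.5, 8.2, 15.4
Sorted: 3.3, 5.9, 6.0, 6.8, 7.5, 8.1, 8.2, 15.4, 22.2, 24.7
Best 5: 3.3, 5.9, 6.0, 6.8, 7.5
Average of best = 29.5 / 5 = 5.9
Raw index = 5.9 * 0.96 = 5.664
Handicap index = round(5.664, 1) = 5.7

5.7


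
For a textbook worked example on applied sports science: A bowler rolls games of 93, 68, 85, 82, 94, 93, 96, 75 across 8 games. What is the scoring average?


Average = sum / n
Sum = 686
Average = 686 / 8 = 85.75

85.75


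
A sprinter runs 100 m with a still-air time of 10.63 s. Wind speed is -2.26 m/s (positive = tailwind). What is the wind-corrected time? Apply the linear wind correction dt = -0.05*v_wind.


dt = -0.05 * v_wind = -0.05 * -2.26 = 0.113 s
t_corrected = t_still + dt = 10.63 + (0.113)
t_corrected = 10.743 s

10.743 s


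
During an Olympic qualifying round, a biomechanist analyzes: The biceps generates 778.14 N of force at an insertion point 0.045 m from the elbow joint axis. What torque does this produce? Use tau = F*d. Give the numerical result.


tau = F * d
tau = 778.14 * 0.045
tau = 35.0163 N*m

35.0163 N*m


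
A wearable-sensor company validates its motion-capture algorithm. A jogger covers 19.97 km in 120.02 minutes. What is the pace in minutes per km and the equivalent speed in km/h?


Pace = time / distance = 120.02 min / 19.97 km = 6.01 min/km
Speed = distance / time_in_hours = 19.97 / 2.0003 hr
Speed = 9.9833 km/h

6.01 min/km, 9.9833 km/h


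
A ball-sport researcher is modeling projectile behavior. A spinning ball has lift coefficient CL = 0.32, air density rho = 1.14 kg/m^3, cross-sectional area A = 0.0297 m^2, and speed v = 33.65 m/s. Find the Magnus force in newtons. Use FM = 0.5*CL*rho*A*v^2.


FM = 0.5 * CL * rho * A * v^2
FM = 0.5 * 0.32 * 1.14 * 0.0297 * 33.65^2
v^2 = 1132.3225
FM = 0.5 * 0.32 * 1.14 * 0.0297 * 1132.3225 = 6.1341 N

6.1341 N


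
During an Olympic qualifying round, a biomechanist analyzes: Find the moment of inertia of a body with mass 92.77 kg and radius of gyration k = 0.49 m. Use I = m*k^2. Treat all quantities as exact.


I = m * k^2
I = 92.77 * 0.49^2
I = 92.77 * 0.2401 = 22.2741 kg*m^2

22.2741 kg*m^2


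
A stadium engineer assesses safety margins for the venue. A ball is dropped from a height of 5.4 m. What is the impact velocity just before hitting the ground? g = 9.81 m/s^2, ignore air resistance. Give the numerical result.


v = sqrt(2 * g * h)
v = sqrt(2 * 9.81 * 5.4)
v = sqrt(105.948) = 10.2931 m/s

10.2931 m/s


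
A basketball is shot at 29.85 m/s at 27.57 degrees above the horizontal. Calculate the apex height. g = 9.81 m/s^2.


H = (v*sin(theta))^2 / (2*g)
vy = v*sin(theta) = 29.85 * sin(27.57 deg) = 13.8155 m/s
H = vy^2 / (2*g) = 190.869 / (2*9.81)
H = 190.869 / 19.62 = 9.7283 m

9.7283 m


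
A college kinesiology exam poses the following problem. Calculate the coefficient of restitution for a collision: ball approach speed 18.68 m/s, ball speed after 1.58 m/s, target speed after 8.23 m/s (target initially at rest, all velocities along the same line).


e = (v2_after - v1_after) / (v1_before - v2_before)
Numerator = 8.23 - 1.58 = 6.65
Denominator = 18.68 - 0 = 18.68
e = 6.65 / 18.68 = 0.356

0.356


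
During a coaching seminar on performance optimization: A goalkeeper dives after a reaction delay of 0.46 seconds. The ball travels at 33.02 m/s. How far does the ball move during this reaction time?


d = v * t
d = 33.02 * 0.46
d = 15.1892 m

15.1892 m


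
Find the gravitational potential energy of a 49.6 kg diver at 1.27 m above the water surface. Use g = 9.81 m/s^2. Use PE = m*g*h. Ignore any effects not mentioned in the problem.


PE = m * g * h
PE = 49.6 * 9.81 * 1.27
PE = 486.576 * 1.27 = 617.9515 J

617.9515 J


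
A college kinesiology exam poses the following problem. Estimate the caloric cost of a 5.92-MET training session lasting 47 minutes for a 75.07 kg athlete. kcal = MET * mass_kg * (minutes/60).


kcal = MET * mass * time_hr
Convert time: 47 min = 0.7833 hr
kcal = 5.92 * 75.07 * 0.7833
kcal = 348.1246 kcal

348.1246 kcal


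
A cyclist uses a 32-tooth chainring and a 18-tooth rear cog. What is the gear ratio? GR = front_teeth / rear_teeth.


GR = front_teeth / rear_teeth
GR = 32 / 18
GR = 1.7778

1.7778


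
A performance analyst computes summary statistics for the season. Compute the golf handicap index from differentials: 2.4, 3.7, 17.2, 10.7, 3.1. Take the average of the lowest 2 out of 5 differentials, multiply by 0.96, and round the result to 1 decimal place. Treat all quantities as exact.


All differentials: 2.4, 3.7, 17.2, 10.7, 3.1
Sorted: 2.4, 3.1, 3.7, 10.7, 17.2
Best 2: 2.4, 3.1
Average of best = 5.5 / 2 = 2.75
Raw index = 2.75 * 0.96 = 2.64
Handicap index = round(2.64, 1) = 2.6

2.6


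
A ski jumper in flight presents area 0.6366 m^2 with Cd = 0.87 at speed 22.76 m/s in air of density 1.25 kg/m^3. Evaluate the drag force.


Fd = 0.5 * Cd * rho * A * v^2
Fd = 0.5 * 0.87 * 1.25 * 0.6366 * 22.76^2
v^2 = 518.0176
Fd = 0.5 * 0.87 * 1.25 * 0.6366 * 518.0176 = 179.3124 N

179.3124 N


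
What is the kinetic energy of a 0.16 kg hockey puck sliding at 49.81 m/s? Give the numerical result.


KE = 0.5 * m * v^2
KE = 0.5 * 0.16 * 49.81^2
KE = 0.5 * 0.16 * 2481.0361 = 198.4829 J

198.4829 J


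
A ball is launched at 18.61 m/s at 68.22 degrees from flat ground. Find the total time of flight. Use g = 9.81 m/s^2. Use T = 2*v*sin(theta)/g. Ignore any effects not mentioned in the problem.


T = 2*v*sin(theta)/g
sin(theta) = sin(68.22 deg) = 0.9286
T = 2*18.61*0.9286 / 9.81
T = 34.5631 / 9.81 = 3.5232 s

3.5232 s


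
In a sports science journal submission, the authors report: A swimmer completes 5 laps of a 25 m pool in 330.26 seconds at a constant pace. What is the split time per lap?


Split time = total_time / n_laps = 330.26 / 5
Split time = 66.052 s per lap

66.052 s


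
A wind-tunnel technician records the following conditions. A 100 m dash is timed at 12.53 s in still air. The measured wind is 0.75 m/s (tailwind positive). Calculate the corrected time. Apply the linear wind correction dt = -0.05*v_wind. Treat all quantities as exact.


dt = -0.05 * v_wind = -0.05 * 0.75 = -0.0375 s
t_corrected = t_still + dt = 12.53 + (-0.0375)
t_corrected = 12.4925 s

12.4925 s


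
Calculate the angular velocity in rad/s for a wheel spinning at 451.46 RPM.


omega = RPM * 2 * pi / 60
omega = 451.46 * 2 * 3.14159 / 60
omega = 2836.6068 / 60 = 47.2768 rad/s

47.2768 rad/s


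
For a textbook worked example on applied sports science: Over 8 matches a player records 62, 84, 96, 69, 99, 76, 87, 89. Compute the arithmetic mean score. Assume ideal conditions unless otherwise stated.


Average = sum / n
Sum = 662
Average = 662 / 8 = 82.75

82.75


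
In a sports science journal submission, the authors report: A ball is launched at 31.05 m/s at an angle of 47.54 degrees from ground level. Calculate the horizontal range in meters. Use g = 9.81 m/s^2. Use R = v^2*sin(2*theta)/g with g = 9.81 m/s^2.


R = v^2 * sin(2*theta) / g
Convert angle to radians: theta = 47.54 deg = 0.8297 rad
sin(2*theta) = sin(1.6595) = 0.9961
R = 31.05^2 * 0.9961 / 9.81
R = 964.1025 * 0.9961 / 9.81 = 97.8915 m

97.8915 m


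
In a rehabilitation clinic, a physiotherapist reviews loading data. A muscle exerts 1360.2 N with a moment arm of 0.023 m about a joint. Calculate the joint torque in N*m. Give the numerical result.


tau = F * d
tau = 1360.2 * 0.023
tau = 31.2846 N*m

31.2846 N*m


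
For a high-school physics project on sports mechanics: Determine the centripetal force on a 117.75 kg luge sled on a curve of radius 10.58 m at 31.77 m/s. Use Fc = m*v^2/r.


Fc = m * v^2 / r
v^2 = 31.77^2 = 1009.3329
Fc = 117.75 * 1009.3329 / 10.58
Fc = 118848.949 / 10.58 = 11233.36 N

11233.36 N


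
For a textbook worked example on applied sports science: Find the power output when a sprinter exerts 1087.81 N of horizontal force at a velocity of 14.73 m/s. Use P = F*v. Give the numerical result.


P = F * v
P = 1087.81 * 14.73
P = 16023.4413 W

16023.4413 W


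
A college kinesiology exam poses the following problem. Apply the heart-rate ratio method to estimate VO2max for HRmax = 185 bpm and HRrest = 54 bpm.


VO2max = 15.3 * HRmax / HRrest
VO2max = 15.3 * 185 / 54
VO2max = 2830.5 / 54 = 52.4167 mL/kg/min

52.4167 mL/kg/min


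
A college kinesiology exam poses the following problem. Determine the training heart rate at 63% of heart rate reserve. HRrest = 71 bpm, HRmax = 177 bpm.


Target = HRrest + pct*(HRmax - HRrest)
Heart rate reserve = HRmax - HRrest = 177 - 71 = 106 bpm
Fraction = 63% = 0.63
Target = 71 + 0.63 * 106
Target = 71 + 66.78 = 137.78 bpm

137.78 bpm


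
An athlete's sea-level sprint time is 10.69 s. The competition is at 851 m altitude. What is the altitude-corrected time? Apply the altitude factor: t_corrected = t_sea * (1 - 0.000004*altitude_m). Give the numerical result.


Correction factor = 1 - 0.000004 * 851 = 0.996596
t_corrected = t_sea * factor = 10.69 * 0.996596
t_corrected = 10.6536 s

10.6536 s


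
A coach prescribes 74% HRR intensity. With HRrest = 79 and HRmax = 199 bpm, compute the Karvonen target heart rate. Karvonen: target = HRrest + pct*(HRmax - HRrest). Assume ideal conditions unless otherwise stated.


Target = HRrest + pct*(HRmax - HRrest)
Heart rate reserve = HRmax - HRrest = 199 - 79 = 120 bpm
Fraction = 74% = 0.74
Target = 79 + 0.74 * 120
Target = 79 + 88.8 = 167.8 bpm

167.8 bpm


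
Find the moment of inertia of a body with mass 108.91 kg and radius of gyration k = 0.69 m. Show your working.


I = m * k^2
I = 108.91 * 0.69^2
I = 108.91 * 0.4761 = 51.8521 kg*m^2

51.8521 kg*m^2


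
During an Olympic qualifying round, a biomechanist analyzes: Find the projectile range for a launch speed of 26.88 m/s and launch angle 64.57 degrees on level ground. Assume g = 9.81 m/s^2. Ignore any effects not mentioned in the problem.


R = v^2 * sin(2*theta) / g
Convert angle to radians: theta = 64.57 deg = 1.127 rad
sin(2*theta) = sin(2.2539) = 0.7756
R = 26.88^2 * 0.7756 / 9.81
R = 722.5344 * 0.7756 / 9.81 = 57.1256 m

57.1256 m


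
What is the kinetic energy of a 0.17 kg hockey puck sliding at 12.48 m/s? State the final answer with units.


KE = 0.5 * m * v^2
KE = 0.5 * 0.17 * 12.48^2
KE = 0.5 * 0.17 * 155.7504 = 13.2388 J

13.2388 J


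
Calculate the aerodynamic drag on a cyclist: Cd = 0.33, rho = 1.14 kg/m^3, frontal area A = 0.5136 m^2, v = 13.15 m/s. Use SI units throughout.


Fd = 0.5 * Cd * rho * A * v^2
Fd = 0.5 * 0.33 * 1.14 * 0.5136 * 13.15^2
v^2 = 172.9225
Fd = 0.5 * 0.33 * 1.14 * 0.5136 * 172.9225 = 16.7057 N

16.7057 N


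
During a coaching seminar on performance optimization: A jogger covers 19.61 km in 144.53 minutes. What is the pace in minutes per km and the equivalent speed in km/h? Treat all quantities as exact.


Pace = time / distance = 144.53 min / 19.61 km = 7.3702 min/km
Speed = distance / time_in_hours = 19.61 / 2.4088 hr
Speed = 8.1409 km/h

7.3702 min/km, 8.1409 km/h


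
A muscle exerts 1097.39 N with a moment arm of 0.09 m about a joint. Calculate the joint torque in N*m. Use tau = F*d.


tau = F * d
tau = 1097.39 * 0.09
tau = 98.7651 N*m

98.7651 N*m


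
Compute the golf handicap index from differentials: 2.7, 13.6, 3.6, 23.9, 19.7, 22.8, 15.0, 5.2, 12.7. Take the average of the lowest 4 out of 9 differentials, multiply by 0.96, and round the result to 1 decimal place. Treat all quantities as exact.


All differentials: 2.7, 13.6, 3.6, 23.9, 19.7, 22.8, 15.0, 5.2, 12.7
Sorted: 2.7, 3.6, 5.2, 12.7, 13.6, 15.0, 19.7, 22.8, 23.9
Best 4: 2.7, 3.6, 5.2, 12.7
Average of best = 24.2 / 4 = 6.05
Raw index = 6.05 * 0.96 = 5.808
Handicap index = round(5.808, 1) = 5.8

5.8


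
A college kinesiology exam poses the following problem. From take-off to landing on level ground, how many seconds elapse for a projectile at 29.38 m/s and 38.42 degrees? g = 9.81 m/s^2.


T = 2*v*sin(theta)/g
sin(theta) = sin(38.42 deg) = 0.6214
T = 2*29.38*0.6214 / 9.81
T = 36.5147 / 9.81 = 3.7222 s

3.7222 s


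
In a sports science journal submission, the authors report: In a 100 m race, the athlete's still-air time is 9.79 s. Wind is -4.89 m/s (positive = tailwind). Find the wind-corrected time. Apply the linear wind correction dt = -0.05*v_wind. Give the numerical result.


dt = -0.05 * v_wind = -0.05 * -4.89 = 0.2445 s
t_corrected = t_still + dt = 9.79 + (0.2445)
t_corrected = 10.0345 s

10.0345 s


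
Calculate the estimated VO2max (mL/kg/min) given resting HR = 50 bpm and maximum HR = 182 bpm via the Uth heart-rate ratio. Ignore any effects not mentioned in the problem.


VO2max = 15.3 * HRmax / HRrest
VO2max = 15.3 * 182 / 50
VO2max = 2784.6 / 50 = 55.692 mL/kg/min

55.692 mL/kg/min


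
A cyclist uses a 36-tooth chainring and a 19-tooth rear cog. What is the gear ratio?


GR = front_teeth / rear_teeth
GR = 36 / 19
GR = 1.8947

1.8947


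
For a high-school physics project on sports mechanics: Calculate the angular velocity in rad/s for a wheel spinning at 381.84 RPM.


omega = RPM * 2 * pi / 60
omega = 381.84 * 2 * 3.14159 / 60
omega = 2399.1715 / 60 = 39.9862 rad/s

39.9862 rad/s


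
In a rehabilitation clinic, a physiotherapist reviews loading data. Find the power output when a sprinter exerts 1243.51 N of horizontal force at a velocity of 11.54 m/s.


P = F * v
P = 1243.51 * 11.54
P = 14350.1054 W

14350.1054 W


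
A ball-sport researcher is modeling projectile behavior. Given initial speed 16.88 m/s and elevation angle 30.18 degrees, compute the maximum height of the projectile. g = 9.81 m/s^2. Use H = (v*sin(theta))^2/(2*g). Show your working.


H = (v*sin(theta))^2 / (2*g)
vy = v*sin(theta) = 16.88 * sin(30.18 deg) = 8.4859 m/s
H = vy^2 / (2*g) = 72.0102 / (2*9.81)
H = 72.0102 / 19.62 = 3.6702 m

3.6702 m


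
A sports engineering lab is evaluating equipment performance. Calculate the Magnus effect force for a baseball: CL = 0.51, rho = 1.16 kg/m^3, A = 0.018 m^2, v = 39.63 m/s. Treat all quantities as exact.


FM = 0.5 * CL * rho * A * v^2
FM = 0.5 * 0.51 * 1.16 * 0.018 * 39.63^2
v^2 = 1570.5369
FM = 0.5 * 0.51 * 1.16 * 0.018 * 1570.5369 = 8.3622 N

8.3622 N


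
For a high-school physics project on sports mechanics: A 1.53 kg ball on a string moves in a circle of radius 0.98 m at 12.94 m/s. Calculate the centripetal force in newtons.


Fc = m * v^2 / r
v^2 = 12.94^2 = 167.4436
Fc = 1.53 * 167.4436 / 0.98
Fc = 256.1887 / 0.98 = 261.417 N

261.417 N


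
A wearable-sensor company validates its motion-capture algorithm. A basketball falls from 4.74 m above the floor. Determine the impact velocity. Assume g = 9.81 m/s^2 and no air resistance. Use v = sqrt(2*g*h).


v = sqrt(2 * g * h)
v = sqrt(2 * 9.81 * 4.74)
v = sqrt(92.9988) = 9.6436 m/s

9.6436 m/s


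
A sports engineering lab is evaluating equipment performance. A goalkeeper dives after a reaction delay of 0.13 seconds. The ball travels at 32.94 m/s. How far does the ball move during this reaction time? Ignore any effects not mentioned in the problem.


d = v * t
d = 32.94 * 0.13
d = 4.2822 m

4.2822 m


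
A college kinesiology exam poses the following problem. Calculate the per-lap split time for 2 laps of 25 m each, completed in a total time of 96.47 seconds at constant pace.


Split time = total_time / n_laps = 96.47 / 2
Split time = 48.235 s per lap

48.235 s


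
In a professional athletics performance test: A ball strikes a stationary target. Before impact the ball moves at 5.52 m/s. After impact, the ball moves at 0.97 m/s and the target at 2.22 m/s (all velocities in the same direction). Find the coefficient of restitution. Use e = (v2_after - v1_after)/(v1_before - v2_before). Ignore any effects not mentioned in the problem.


e = (v2_after - v1_after) / (v1_before - v2_before)
Numerator = 2.22 - 0.97 = 1.25
Denominator = 5.52 - 0 = 5.52
e = 1.25 / 5.52 = 0.2264

0.2264


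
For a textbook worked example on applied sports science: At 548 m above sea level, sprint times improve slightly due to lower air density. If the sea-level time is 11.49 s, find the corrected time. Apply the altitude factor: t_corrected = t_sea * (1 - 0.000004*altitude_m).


Correction factor = 1 - 0.000004 * 548 = 0.997808
t_corrected = t_sea * factor = 11.49 * 0.997808
t_corrected = 11.4648 s

11.4648 s


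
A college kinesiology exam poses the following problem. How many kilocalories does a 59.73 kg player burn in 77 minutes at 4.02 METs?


kcal = MET * mass * time_hr
Convert time: 77 min = 1.2833 hr
kcal = 4.02 * 59.73 * 1.2833
kcal = 308.1471 kcal

308.1471 kcal


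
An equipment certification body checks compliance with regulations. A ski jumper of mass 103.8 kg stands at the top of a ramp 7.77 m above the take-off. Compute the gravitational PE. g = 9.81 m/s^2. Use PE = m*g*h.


PE = m * g * h
PE = 103.8 * 9.81 * 7.77
PE = 1018.278 * 7.77 = 7912.0201 J

7912.0201 J


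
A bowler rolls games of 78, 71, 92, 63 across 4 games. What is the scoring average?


Average = sum / n
Sum = 304
Average = 304 / 4 = 76

76


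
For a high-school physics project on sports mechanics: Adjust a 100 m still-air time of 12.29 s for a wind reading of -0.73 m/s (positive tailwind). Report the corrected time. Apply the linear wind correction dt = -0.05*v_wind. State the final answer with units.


dt = -0.05 * v_wind = -0.05 * -0.73 = 0.0365 s
t_corrected = t_still + dt = 12.29 + (0.0365)
t_corrected = 12.3265 s

12.3265 s


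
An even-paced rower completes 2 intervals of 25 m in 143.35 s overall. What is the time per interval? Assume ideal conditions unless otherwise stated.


Split time = total_time / n_laps = 143.35 / 2
Split time = 71.675 s per lap

71.675 s


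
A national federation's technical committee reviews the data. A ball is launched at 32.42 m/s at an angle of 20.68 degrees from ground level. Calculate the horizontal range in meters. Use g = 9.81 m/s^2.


R = v^2 * sin(2*theta) / g
Convert angle to radians: theta = 20.68 deg = 0.3609 rad
sin(2*theta) = sin(0.7219) = 0.6608
R = 32.42^2 * 0.6608 / 9.81
R = 1051.0564 * 0.6608 / 9.81 = 70.7977 m

70.7977 m


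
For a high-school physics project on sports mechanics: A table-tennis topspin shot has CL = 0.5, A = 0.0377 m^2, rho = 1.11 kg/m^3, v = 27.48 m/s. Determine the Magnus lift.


FM = 0.5 * CL * rho * A * v^2
FM = 0.5 * 0.5 * 1.11 * 0.0377 * 27.48^2
v^2 = 755.1504
FM = 0.5 * 0.5 * 1.11 * 0.0377 * 755.1504 = 7.9002 N

7.9002 N


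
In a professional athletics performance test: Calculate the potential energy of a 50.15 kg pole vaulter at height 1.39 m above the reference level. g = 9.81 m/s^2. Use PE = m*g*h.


PE = m * g * h
PE = 50.15 * 9.81 * 1.39
PE = 491.9715 * 1.39 = 683.8404 J

683.8404 J


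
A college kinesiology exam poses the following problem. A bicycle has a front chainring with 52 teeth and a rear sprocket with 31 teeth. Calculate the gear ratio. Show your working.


GR = front_teeth / rear_teeth
GR = 52 / 31
GR = 1.6774

1.6774


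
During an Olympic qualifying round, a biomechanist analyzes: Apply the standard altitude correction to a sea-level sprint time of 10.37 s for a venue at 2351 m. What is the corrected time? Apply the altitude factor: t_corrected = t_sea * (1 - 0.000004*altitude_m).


Correction factor = 1 - 0.000004 * 2351 = 0.990596
t_corrected = t_sea * factor = 10.37 * 0.990596
t_corrected = 10.2725 s

10.2725 s


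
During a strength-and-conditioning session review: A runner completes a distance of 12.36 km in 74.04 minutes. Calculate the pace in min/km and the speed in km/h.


Pace = time / distance = 74.04 min / 12.36 km = 5.9903 min/km
Speed = distance / time_in_hours = 12.36 / 1.234 hr
Speed = 10.0162 km/h

5.9903 min/km, 10.0162 km/h


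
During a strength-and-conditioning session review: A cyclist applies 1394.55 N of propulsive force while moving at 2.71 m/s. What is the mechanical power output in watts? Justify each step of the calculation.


P = F * v
P = 1394.55 * 2.71
P = 3779.2305 W

3779.2305 W


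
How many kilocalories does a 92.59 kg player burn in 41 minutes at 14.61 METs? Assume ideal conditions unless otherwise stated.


kcal = MET * mass * time_hr
Convert time: 41 min = 0.6833 hr
kcal = 14.61 * 92.59 * 0.6833
kcal = 924.3723 kcal

924.3723 kcal


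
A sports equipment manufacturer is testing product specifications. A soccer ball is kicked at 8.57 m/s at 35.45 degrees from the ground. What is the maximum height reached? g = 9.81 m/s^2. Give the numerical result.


H = (v*sin(theta))^2 / (2*g)
vy = v*sin(theta) = 8.57 * sin(35.45 deg) = 4.9705 m/s
H = vy^2 / (2*g) = 24.7062 / (2*9.81)
H = 24.7062 / 19.62 = 1.2592 m

1.2592 m


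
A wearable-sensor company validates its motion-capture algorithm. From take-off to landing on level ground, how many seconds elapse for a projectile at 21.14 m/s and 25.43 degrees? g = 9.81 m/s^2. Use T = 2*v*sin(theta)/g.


T = 2*v*sin(theta)/g
sin(theta) = sin(25.43 deg) = 0.4294
T = 2*21.14*0.4294 / 9.81
T = 18.1554 / 9.81 = 1.8507 s

1.8507 s


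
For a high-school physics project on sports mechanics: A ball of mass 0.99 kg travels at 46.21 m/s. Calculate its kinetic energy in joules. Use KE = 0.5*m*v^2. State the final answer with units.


KE = 0.5 * m * v^2
KE = 0.5 * 0.99 * 46.21^2
KE = 0.5 * 0.99 * 2135.3641 = 1057.0052 J

1057.0052 J


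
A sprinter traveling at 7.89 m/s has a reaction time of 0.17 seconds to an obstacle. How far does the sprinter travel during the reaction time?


d = v * t
d = 7.89 * 0.17
d = 1.3413 m

1.3413 m


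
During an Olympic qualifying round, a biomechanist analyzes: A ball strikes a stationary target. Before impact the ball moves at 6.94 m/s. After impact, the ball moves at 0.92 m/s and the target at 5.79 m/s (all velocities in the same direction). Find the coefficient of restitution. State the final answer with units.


e = (v2_after - v1_after) / (v1_before - v2_before)
Numerator = 5.79 - 0.92 = 4.87
Denominator = 6.94 - 0 = 6.94
e = 4.87 / 6.94 = 0.7017

0.7017


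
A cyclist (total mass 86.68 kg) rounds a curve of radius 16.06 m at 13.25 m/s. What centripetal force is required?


Fc = m * v^2 / r
v^2 = 13.25^2 = 175.5625
Fc = 86.68 * 175.5625 / 16.06
Fc = 15217.7575 / 16.06 = 947.5565 N

947.5565 N


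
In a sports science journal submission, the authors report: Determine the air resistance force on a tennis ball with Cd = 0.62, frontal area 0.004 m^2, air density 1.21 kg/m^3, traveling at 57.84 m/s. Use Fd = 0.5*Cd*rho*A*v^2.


Fd = 0.5 * Cd * rho * A * v^2
Fd = 0.5 * 0.62 * 1.21 * 0.004 * 57.84^2
v^2 = 3345.4656
Fd = 0.5 * 0.62 * 1.21 * 0.004 * 3345.4656 = 5.0195 N

5.0195 N


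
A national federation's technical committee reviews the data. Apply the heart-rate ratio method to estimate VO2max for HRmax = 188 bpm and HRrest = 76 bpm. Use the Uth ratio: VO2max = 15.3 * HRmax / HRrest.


VO2max = 15.3 * HRmax / HRrest
VO2max = 15.3 * 188 / 76
VO2max = 2876.4 / 76 = 37.8474 mL/kg/min

37.8474 mL/kg/min


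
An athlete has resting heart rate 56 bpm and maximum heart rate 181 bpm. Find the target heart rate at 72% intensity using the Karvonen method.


Target = HRrest + pct*(HRmax - HRrest)
Heart rate reserve = HRmax - HRrest = 181 - 56 = 125 bpm
Fraction = 72% = 0.72
Target = 56 + 0.72 * 125
Target = 56 + 90 = 146 bpm

146 bpm


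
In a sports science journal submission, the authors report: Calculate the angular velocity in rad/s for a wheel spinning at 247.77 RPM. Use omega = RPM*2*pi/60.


omega = RPM * 2 * pi / 60
omega = 247.77 * 2 * 3.14159 / 60
omega = 1556.7848 / 60 = 25.9464 rad/s

25.9464 rad/s


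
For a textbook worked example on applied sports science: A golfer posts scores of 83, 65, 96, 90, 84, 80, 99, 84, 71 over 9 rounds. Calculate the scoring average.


Average = sum / n
Sum = 752
Average = 752 / 9 = 83.5556

83.5556


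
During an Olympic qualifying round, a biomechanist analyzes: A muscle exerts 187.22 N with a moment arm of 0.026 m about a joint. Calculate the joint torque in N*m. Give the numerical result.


tau = F * d
tau = 187.22 * 0.026
tau = 4.8677 N*m

4.8677 N*m


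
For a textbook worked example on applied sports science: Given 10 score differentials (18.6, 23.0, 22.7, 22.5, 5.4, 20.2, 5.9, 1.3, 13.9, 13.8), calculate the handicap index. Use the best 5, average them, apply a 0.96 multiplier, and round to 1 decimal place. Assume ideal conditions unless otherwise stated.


All differentials: 18.6, 23.0, 22.7, 22.5, 5.4, 20.2, 5.9, 1.3, 13.9, 13.8
Sorted: 1.3, 5.4, 5.9, 13.8, 13.9, 18.6, 20.2, 22.5, 22.7, 23.0
Best 5: 1.3, 5.4, 5.9, 13.8, 13.9
Average of best = 40.3 / 5 = 8.06
Raw index = 8.06 * 0.96 = 7.7376
Handicap index = round(7.7376, 1) = 7.7

7.7


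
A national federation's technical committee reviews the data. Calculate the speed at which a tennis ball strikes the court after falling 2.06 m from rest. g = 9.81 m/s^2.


v = sqrt(2 * g * h)
v = sqrt(2 * 9.81 * 2.06)
v = sqrt(40.4172) = 6.3575 m/s

6.3575 m/s
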